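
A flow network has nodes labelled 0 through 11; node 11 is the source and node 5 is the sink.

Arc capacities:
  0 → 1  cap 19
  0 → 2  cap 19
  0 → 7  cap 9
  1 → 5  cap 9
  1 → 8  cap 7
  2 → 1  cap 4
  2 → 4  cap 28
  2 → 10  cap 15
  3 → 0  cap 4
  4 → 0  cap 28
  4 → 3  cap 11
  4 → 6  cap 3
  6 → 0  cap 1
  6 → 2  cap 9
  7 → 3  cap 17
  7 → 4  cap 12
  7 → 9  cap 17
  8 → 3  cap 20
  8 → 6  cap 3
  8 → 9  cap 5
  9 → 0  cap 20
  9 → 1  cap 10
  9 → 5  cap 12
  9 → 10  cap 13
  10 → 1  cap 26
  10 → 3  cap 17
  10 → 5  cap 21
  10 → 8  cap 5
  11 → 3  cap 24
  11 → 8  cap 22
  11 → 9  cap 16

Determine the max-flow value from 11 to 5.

augment #1: 11→9→5 bottleneck 12, total now 12
augment #2: 11→9→1→5 bottleneck 4, total now 16
augment #3: 11→3→0→1→5 bottleneck 4, total now 20
augment #4: 11→8→9→1→5 bottleneck 1, total now 21
augment #5: 11→8→9→10→5 bottleneck 4, total now 25
augment #6: 11→8→6→2→10→5 bottleneck 3, total now 28

Maximum flow value: 28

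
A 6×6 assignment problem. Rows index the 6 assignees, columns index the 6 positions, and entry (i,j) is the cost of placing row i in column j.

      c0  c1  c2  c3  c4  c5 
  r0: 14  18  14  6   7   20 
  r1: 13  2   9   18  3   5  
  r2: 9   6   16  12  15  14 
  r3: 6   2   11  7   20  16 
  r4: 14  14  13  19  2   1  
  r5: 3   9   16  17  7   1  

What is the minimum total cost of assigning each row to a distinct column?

Minimum assignment cost: 29

optimal assignment: row0→col3 (cost 6), row1→col2 (cost 9), row2→col0 (cost 9), row3→col1 (cost 2), row4→col4 (cost 2), row5→col5 (cost 1)
total = 6 + 9 + 9 + 2 + 2 + 1 = 29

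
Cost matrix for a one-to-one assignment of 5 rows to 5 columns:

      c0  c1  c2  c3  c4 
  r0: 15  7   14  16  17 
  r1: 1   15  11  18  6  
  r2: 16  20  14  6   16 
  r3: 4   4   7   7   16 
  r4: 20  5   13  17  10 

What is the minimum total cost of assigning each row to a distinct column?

optimal assignment: row0→col1 (cost 7), row1→col0 (cost 1), row2→col3 (cost 6), row3→col2 (cost 7), row4→col4 (cost 10)
total = 7 + 1 + 6 + 7 + 10 = 31

Minimum assignment cost: 31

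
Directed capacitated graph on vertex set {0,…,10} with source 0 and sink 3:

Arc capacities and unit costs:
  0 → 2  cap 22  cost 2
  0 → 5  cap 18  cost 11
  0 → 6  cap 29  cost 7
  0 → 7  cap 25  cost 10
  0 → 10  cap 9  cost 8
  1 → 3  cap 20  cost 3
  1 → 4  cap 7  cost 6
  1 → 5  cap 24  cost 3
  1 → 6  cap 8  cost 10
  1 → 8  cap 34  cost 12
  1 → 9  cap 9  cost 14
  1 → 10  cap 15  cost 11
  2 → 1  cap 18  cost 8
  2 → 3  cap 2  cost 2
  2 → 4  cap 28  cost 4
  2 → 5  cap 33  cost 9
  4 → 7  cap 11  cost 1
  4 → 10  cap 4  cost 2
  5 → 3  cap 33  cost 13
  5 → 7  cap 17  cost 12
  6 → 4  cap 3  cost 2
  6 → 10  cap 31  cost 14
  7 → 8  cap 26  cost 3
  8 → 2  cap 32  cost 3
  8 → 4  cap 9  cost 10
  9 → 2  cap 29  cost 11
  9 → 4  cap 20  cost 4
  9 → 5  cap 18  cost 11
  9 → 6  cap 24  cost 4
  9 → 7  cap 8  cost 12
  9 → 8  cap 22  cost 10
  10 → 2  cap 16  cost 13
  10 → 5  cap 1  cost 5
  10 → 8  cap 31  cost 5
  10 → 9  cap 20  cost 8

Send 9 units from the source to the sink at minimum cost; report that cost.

shortest-cost path #1: 0→2→3 push 2 @ unit cost 4 (adds 8)
shortest-cost path #2: 0→2→1→3 push 7 @ unit cost 13 (adds 91)
total cost = 99

Minimum cost for 9 units: 99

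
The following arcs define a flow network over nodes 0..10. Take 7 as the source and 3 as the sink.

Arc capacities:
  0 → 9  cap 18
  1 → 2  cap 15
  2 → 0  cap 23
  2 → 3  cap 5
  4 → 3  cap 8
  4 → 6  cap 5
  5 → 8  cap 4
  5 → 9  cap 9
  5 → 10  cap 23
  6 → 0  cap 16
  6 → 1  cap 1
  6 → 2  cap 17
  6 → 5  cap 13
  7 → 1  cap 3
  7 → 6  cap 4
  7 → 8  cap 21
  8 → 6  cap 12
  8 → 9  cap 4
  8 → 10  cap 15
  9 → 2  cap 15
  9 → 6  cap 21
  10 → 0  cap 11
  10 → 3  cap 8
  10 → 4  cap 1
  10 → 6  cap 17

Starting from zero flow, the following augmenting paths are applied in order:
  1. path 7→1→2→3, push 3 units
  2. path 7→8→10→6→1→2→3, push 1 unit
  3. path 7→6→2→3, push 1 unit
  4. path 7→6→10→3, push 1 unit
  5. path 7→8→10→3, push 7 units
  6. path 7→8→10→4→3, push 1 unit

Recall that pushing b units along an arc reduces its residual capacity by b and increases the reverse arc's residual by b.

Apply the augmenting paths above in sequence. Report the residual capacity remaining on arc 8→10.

after path 1 (7→1→2→3, push 3): res(8,10)=15
after path 2 (7→8→10→6→1→2→3, push 1): res(8,10)=14
after path 3 (7→6→2→3, push 1): res(8,10)=14
after path 4 (7→6→10→3, push 1): res(8,10)=14
after path 5 (7→8→10→3, push 7): res(8,10)=7
after path 6 (7→8→10→4→3, push 1): res(8,10)=6

Residual capacity of (8,10): 6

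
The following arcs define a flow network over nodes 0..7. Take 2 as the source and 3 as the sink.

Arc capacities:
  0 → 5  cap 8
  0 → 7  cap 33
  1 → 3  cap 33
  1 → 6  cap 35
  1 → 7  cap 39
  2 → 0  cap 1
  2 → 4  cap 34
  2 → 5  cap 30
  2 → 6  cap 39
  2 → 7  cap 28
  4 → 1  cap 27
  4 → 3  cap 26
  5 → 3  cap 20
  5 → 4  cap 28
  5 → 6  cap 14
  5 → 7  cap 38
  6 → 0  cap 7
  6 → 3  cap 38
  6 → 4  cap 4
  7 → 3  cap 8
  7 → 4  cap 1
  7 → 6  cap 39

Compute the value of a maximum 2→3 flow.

augment #1: 2→4→3 bottleneck 26, total now 26
augment #2: 2→5→3 bottleneck 20, total now 46
augment #3: 2→6→3 bottleneck 38, total now 84
augment #4: 2→7→3 bottleneck 8, total now 92
augment #5: 2→4→1→3 bottleneck 8, total now 100
augment #6: 2→5→4→1→3 bottleneck 10, total now 110
augment #7: 2→6→4→1→3 bottleneck 1, total now 111
augment #8: 2→7→4→1→3 bottleneck 1, total now 112
augment #9: 2→0→5→4→1→3 bottleneck 1, total now 113
augment #10: 2→7→6→4→1→3 bottleneck 3, total now 116
augment #11: 2→7→6→0→5→4→1→3 bottleneck 3, total now 119

Maximum flow value: 119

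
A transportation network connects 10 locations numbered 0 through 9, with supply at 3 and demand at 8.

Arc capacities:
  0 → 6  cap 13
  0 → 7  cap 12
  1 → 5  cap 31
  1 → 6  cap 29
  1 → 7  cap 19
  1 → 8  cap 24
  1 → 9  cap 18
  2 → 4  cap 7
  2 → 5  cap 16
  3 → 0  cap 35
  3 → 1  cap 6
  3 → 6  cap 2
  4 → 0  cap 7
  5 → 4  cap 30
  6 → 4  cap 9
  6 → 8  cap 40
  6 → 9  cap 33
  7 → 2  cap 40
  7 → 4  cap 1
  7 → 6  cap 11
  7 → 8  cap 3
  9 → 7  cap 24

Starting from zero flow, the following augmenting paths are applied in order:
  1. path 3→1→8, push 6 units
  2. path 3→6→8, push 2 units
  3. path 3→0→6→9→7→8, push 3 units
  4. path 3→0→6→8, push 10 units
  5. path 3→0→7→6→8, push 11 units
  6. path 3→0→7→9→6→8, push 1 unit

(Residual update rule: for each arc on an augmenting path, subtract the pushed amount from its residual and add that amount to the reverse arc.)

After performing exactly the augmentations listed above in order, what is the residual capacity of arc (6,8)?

Residual capacity of (6,8): 16

after path 1 (3→1→8, push 6): res(6,8)=40
after path 2 (3→6→8, push 2): res(6,8)=38
after path 3 (3→0→6→9→7→8, push 3): res(6,8)=38
after path 4 (3→0→6→8, push 10): res(6,8)=28
after path 5 (3→0→7→6→8, push 11): res(6,8)=17
after path 6 (3→0→7→9→6→8, push 1): res(6,8)=16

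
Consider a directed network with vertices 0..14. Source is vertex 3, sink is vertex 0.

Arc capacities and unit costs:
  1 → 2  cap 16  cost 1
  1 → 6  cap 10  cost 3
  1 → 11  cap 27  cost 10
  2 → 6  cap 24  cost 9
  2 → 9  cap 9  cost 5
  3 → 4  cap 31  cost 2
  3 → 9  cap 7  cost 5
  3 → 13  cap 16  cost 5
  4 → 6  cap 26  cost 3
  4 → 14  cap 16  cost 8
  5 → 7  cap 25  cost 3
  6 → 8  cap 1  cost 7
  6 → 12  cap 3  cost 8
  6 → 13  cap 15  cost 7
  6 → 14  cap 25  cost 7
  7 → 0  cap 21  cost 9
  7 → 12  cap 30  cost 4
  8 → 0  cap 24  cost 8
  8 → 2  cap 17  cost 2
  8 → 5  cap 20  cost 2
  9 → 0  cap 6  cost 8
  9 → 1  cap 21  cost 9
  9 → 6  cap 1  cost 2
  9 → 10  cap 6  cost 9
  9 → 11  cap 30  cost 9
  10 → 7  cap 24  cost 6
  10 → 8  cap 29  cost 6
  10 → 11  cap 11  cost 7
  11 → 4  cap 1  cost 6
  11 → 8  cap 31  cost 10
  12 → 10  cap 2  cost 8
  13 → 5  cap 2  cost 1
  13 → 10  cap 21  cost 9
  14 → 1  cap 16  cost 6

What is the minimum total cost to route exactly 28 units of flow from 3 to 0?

Minimum cost for 28 units: 694

shortest-cost path #1: 3→9→0 push 6 @ unit cost 13 (adds 78)
shortest-cost path #2: 3→13→5→7→0 push 2 @ unit cost 18 (adds 36)
shortest-cost path #3: 3→4→6→8→0 push 1 @ unit cost 20 (adds 20)
shortest-cost path #4: 3→9→10→8→0 push 1 @ unit cost 28 (adds 28)
shortest-cost path #5: 3→13→10→8→0 push 14 @ unit cost 28 (adds 392)
shortest-cost path #6: 3→4→6→12→10→8→0 push 2 @ unit cost 35 (adds 70)
shortest-cost path #7: 3→4→6→13→10→8→0 push 2 @ unit cost 35 (adds 70)
total cost = 694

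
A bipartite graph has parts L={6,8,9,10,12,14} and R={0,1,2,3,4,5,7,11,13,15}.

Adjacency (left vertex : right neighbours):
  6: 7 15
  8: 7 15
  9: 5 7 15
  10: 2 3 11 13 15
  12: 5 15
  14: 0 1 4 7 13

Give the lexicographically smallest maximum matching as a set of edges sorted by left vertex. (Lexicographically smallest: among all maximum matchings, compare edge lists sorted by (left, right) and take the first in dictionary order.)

Lex-smallest maximum matching: {(6,7), (8,15), (9,5), (10,2), (14,0)}

|M| = 5 (so the lex-smallest maximum matching has 5 edges)
process left vertices in ascending order; for each, take the smallest-labelled available neighbour that still permits 5 edges overall, or leave it unmatched if none does
lex-smallest matching: {6-7, 8-15, 9-5, 10-2, 14-0}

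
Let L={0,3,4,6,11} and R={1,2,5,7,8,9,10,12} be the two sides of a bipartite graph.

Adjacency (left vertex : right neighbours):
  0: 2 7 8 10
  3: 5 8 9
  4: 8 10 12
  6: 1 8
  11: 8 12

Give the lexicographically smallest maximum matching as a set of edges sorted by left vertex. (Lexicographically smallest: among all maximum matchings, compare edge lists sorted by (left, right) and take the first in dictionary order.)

|M| = 5 (so the lex-smallest maximum matching has 5 edges)
process left vertices in ascending order; for each, take the smallest-labelled available neighbour that still permits 5 edges overall, or leave it unmatched if none does
lex-smallest matching: {0-2, 3-5, 4-8, 6-1, 11-12}

Lex-smallest maximum matching: {(0,2), (3,5), (4,8), (6,1), (11,12)}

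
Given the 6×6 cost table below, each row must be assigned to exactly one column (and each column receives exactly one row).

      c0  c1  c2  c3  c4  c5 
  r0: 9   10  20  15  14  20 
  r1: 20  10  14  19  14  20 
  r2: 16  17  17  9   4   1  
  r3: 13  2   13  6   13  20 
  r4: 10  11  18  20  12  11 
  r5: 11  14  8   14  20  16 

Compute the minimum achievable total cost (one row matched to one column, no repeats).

optimal assignment: row0→col0 (cost 9), row1→col1 (cost 10), row2→col5 (cost 1), row3→col3 (cost 6), row4→col4 (cost 12), row5→col2 (cost 8)
total = 9 + 10 + 1 + 6 + 12 + 8 = 46

Minimum assignment cost: 46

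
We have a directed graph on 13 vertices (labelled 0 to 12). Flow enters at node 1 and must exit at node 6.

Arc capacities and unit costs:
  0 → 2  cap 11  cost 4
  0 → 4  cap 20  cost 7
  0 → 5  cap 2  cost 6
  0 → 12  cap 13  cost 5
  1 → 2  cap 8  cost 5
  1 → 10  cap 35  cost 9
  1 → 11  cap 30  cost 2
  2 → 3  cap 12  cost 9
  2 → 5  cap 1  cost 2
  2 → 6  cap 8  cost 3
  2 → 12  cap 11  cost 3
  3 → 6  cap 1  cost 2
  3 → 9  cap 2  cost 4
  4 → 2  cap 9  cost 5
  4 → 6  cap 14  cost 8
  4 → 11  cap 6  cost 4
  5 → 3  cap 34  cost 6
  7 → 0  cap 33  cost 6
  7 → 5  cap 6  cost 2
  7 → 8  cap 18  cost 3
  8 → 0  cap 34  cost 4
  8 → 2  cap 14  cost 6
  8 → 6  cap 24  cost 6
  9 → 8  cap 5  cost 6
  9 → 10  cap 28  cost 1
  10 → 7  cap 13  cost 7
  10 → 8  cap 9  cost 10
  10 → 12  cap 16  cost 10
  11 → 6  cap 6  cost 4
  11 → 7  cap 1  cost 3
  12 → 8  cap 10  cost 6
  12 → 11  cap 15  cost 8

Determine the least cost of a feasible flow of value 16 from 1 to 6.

shortest-cost path #1: 1→11→6 push 6 @ unit cost 6 (adds 36)
shortest-cost path #2: 1→2→6 push 8 @ unit cost 8 (adds 64)
shortest-cost path #3: 1→11→7→8→6 push 1 @ unit cost 14 (adds 14)
shortest-cost path #4: 1→10→8→6 push 1 @ unit cost 25 (adds 25)
total cost = 139

Minimum cost for 16 units: 139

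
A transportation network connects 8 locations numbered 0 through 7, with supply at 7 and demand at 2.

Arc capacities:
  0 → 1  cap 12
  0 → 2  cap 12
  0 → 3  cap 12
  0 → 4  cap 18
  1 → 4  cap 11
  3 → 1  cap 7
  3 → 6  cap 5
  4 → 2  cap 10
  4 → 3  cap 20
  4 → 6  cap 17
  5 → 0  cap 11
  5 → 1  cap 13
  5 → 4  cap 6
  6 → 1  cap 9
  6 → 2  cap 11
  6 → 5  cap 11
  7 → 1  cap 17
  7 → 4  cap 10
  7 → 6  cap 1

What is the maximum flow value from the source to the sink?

augment #1: 7→4→2 bottleneck 10, total now 10
augment #2: 7→6→2 bottleneck 1, total now 11
augment #3: 7→1→4→6→2 bottleneck 10, total now 21
augment #4: 7→1→4→6→5→0→2 bottleneck 1, total now 22

Maximum flow value: 22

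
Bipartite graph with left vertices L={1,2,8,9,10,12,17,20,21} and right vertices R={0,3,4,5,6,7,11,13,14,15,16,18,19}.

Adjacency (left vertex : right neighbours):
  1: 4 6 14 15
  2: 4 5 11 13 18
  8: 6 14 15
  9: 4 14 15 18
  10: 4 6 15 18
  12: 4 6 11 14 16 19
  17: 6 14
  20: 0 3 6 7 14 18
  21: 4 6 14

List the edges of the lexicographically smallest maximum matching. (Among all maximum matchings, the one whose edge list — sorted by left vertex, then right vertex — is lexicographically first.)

Lex-smallest maximum matching: {(1,4), (2,5), (8,6), (9,15), (10,18), (12,11), (17,14), (20,0)}

|M| = 8 (so the lex-smallest maximum matching has 8 edges)
process left vertices in ascending order; for each, take the smallest-labelled available neighbour that still permits 8 edges overall, or leave it unmatched if none does
lex-smallest matching: {1-4, 2-5, 8-6, 9-15, 10-18, 12-11, 17-14, 20-0}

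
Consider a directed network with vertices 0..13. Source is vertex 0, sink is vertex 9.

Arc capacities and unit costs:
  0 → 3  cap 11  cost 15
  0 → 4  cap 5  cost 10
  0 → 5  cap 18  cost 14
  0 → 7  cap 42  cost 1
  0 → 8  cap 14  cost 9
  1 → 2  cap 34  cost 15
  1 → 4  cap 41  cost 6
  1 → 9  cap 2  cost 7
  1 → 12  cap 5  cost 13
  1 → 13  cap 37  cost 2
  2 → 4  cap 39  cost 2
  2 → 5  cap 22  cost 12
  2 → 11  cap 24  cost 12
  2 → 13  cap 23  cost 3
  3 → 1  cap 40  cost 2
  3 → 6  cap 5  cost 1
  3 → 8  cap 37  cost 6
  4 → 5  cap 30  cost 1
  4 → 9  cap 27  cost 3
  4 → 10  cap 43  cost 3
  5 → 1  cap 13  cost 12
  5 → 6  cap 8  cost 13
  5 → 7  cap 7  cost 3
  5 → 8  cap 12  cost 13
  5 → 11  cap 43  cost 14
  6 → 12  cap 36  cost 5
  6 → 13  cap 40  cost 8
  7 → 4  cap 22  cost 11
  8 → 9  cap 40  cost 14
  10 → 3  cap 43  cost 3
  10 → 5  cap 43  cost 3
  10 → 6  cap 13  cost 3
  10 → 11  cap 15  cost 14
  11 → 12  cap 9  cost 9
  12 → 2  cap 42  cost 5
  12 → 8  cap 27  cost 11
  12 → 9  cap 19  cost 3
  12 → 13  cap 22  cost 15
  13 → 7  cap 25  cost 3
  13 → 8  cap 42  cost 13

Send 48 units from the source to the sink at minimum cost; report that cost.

shortest-cost path #1: 0→4→9 push 5 @ unit cost 13 (adds 65)
shortest-cost path #2: 0→7→4→9 push 22 @ unit cost 15 (adds 330)
shortest-cost path #3: 0→8→9 push 14 @ unit cost 23 (adds 322)
shortest-cost path #4: 0→3→6→12→9 push 5 @ unit cost 24 (adds 120)
shortest-cost path #5: 0→3→1→9 push 2 @ unit cost 24 (adds 48)
total cost = 885

Minimum cost for 48 units: 885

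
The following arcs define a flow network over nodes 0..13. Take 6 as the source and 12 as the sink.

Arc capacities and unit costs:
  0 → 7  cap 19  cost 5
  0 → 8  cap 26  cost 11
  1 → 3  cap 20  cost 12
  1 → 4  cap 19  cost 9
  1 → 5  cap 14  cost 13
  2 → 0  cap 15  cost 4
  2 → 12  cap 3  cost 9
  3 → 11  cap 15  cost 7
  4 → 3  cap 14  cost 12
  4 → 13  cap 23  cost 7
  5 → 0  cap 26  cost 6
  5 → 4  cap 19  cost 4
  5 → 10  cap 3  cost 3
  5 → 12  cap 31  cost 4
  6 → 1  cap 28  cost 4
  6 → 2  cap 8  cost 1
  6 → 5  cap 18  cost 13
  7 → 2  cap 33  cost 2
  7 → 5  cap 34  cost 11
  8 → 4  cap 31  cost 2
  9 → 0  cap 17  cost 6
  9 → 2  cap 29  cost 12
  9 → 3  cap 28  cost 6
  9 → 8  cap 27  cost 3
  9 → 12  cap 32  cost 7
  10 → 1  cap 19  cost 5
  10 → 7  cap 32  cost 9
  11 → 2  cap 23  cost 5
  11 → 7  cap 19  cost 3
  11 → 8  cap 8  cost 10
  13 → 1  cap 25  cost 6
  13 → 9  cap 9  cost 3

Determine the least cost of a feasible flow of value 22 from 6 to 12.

shortest-cost path #1: 6→2→12 push 3 @ unit cost 10 (adds 30)
shortest-cost path #2: 6→5→12 push 18 @ unit cost 17 (adds 306)
shortest-cost path #3: 6→1→5→12 push 1 @ unit cost 21 (adds 21)
total cost = 357

Minimum cost for 22 units: 357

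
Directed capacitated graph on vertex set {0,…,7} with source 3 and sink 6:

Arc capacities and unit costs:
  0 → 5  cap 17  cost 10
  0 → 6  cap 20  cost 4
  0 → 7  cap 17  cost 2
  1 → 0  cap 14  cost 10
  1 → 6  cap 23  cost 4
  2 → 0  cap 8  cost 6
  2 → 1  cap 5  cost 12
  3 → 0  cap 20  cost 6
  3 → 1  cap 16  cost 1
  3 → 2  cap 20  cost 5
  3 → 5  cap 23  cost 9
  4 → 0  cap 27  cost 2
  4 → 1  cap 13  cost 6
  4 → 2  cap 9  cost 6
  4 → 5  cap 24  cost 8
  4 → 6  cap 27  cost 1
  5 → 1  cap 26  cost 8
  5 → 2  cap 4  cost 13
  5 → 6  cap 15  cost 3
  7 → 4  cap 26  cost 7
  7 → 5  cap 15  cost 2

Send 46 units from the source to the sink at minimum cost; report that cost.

Minimum cost for 46 units: 400

shortest-cost path #1: 3→1→6 push 16 @ unit cost 5 (adds 80)
shortest-cost path #2: 3→0→6 push 20 @ unit cost 10 (adds 200)
shortest-cost path #3: 3→5→6 push 10 @ unit cost 12 (adds 120)
total cost = 400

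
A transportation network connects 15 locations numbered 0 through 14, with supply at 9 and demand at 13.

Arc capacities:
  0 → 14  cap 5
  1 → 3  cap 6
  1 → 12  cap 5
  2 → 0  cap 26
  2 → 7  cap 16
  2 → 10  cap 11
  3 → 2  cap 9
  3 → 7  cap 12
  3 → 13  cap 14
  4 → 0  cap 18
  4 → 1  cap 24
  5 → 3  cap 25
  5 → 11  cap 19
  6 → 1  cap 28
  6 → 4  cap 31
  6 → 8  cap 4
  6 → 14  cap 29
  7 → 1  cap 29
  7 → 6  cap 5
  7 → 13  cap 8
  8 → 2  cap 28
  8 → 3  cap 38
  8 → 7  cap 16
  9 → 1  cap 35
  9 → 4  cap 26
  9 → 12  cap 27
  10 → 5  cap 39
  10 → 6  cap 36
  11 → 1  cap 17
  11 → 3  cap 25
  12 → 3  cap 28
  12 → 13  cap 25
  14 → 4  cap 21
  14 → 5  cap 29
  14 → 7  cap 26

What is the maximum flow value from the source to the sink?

augment #1: 9→12→13 bottleneck 25, total now 25
augment #2: 9→1→3→13 bottleneck 6, total now 31
augment #3: 9→12→3→13 bottleneck 2, total now 33
augment #4: 9→1→12→3→13 bottleneck 5, total now 38
augment #5: 9→4→0→14→7→13 bottleneck 5, total now 43

Maximum flow value: 43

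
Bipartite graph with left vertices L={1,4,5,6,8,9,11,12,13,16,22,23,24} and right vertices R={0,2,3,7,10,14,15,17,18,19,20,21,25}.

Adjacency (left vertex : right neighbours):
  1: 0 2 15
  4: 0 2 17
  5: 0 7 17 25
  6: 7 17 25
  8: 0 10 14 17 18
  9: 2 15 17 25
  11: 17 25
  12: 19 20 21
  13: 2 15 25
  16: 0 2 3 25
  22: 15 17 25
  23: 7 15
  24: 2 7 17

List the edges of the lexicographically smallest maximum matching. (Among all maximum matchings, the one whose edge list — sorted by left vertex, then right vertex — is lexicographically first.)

|M| = 9 (so the lex-smallest maximum matching has 9 edges)
process left vertices in ascending order; for each, take the smallest-labelled available neighbour that still permits 9 edges overall, or leave it unmatched if none does
lex-smallest matching: {1-0, 4-2, 5-7, 6-17, 8-10, 9-15, 11-25, 12-19, 16-3}

Lex-smallest maximum matching: {(1,0), (4,2), (5,7), (6,17), (8,10), (9,15), (11,25), (12,19), (16,3)}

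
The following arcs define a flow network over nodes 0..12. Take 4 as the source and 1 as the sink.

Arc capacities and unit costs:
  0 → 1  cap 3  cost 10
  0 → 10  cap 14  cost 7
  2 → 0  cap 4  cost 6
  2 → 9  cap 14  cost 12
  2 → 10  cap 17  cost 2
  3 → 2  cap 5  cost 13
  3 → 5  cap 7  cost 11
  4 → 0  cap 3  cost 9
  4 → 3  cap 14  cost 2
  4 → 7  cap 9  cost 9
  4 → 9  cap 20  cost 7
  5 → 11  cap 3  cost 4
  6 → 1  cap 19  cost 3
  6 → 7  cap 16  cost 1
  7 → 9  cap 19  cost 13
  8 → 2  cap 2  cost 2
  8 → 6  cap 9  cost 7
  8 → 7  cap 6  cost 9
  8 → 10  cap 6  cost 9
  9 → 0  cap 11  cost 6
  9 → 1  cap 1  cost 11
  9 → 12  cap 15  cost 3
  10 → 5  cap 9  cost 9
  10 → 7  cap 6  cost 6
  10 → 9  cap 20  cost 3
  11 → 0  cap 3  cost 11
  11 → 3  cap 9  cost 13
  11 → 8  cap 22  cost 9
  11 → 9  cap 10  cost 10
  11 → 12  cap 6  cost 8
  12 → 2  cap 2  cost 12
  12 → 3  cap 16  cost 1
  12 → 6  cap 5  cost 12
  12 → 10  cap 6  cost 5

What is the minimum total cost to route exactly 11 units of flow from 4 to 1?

Minimum cost for 11 units: 272

shortest-cost path #1: 4→9→1 push 1 @ unit cost 18 (adds 18)
shortest-cost path #2: 4→0→1 push 3 @ unit cost 19 (adds 57)
shortest-cost path #3: 4→9→12→6→1 push 5 @ unit cost 25 (adds 125)
shortest-cost path #4: 4→3→5→11→8→6→1 push 2 @ unit cost 36 (adds 72)
total cost = 272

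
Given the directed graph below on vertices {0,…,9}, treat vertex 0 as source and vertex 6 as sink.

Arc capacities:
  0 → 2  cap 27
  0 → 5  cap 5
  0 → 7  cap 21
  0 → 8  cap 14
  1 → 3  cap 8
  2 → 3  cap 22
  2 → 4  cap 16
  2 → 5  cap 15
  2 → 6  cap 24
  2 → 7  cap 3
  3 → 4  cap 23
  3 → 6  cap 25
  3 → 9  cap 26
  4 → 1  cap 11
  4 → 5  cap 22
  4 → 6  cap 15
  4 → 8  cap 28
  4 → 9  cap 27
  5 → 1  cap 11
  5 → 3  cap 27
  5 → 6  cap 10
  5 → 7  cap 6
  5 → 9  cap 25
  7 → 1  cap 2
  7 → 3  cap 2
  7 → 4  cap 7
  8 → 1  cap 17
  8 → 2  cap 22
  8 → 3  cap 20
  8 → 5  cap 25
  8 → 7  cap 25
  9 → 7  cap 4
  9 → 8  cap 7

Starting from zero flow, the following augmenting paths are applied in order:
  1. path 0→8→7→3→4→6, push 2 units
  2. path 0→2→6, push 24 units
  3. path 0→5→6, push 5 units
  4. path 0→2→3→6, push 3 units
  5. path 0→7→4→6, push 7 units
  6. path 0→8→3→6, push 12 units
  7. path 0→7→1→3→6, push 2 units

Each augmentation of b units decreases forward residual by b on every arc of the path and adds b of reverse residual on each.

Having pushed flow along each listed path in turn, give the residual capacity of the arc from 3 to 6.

after path 1 (0→8→7→3→4→6, push 2): res(3,6)=25
after path 2 (0→2→6, push 24): res(3,6)=25
after path 3 (0→5→6, push 5): res(3,6)=25
after path 4 (0→2→3→6, push 3): res(3,6)=22
after path 5 (0→7→4→6, push 7): res(3,6)=22
after path 6 (0→8→3→6, push 12): res(3,6)=10
after path 7 (0→7→1→3→6, push 2): res(3,6)=8

Residual capacity of (3,6): 8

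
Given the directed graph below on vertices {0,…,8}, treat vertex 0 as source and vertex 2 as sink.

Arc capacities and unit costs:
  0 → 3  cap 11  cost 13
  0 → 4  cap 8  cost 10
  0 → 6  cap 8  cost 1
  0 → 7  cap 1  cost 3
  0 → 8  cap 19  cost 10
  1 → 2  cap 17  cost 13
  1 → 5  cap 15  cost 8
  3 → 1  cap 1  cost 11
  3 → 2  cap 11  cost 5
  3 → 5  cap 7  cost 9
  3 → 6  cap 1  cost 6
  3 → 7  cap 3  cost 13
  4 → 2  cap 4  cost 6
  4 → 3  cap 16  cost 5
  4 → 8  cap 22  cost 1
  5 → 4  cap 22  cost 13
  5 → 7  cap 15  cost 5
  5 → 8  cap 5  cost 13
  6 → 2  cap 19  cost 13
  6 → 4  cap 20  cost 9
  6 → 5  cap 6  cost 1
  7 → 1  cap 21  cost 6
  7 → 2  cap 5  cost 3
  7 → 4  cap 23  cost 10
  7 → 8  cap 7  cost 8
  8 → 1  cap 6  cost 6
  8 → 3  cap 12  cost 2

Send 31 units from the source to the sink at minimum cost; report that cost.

shortest-cost path #1: 0→7→2 push 1 @ unit cost 6 (adds 6)
shortest-cost path #2: 0→6→5→7→2 push 4 @ unit cost 10 (adds 40)
shortest-cost path #3: 0→6→2 push 4 @ unit cost 14 (adds 56)
shortest-cost path #4: 0→4→2 push 4 @ unit cost 16 (adds 64)
shortest-cost path #5: 0→8→3→2 push 11 @ unit cost 17 (adds 187)
shortest-cost path #6: 0→8→1→2 push 6 @ unit cost 29 (adds 174)
shortest-cost path #7: 0→8→3→6→2 push 1 @ unit cost 31 (adds 31)
total cost = 558

Minimum cost for 31 units: 558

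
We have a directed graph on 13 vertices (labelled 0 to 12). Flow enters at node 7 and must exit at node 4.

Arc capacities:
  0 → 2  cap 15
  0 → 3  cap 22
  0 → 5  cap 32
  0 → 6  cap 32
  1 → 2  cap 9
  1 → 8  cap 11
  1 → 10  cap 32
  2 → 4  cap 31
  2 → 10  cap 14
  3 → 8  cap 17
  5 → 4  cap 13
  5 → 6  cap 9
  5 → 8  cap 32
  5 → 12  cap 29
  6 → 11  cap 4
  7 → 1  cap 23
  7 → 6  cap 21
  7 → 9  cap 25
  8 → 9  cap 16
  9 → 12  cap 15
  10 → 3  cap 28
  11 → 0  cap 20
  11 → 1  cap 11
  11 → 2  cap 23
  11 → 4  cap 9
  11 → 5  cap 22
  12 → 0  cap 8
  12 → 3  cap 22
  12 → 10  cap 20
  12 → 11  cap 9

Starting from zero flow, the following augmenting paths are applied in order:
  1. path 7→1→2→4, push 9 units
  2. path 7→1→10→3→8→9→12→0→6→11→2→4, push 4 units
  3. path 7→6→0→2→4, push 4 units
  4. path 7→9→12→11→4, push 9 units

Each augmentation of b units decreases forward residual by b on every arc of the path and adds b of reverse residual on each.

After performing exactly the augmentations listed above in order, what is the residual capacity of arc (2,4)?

Residual capacity of (2,4): 14

after path 1 (7→1→2→4, push 9): res(2,4)=22
after path 2 (7→1→10→3→8→9→12→0→6→11→2→4, push 4): res(2,4)=18
after path 3 (7→6→0→2→4, push 4): res(2,4)=14
after path 4 (7→9→12→11→4, push 9): res(2,4)=14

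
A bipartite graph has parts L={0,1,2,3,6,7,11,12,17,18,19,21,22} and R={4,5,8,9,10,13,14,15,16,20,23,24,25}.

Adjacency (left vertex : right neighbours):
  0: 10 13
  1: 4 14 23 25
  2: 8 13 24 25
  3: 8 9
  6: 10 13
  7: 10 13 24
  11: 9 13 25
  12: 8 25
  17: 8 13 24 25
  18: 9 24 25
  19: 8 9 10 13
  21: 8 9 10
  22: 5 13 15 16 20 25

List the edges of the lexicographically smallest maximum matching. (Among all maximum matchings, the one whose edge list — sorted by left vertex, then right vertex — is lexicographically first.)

|M| = 8 (so the lex-smallest maximum matching has 8 edges)
process left vertices in ascending order; for each, take the smallest-labelled available neighbour that still permits 8 edges overall, or leave it unmatched if none does
lex-smallest matching: {0-10, 1-4, 2-8, 3-9, 6-13, 7-24, 11-25, 22-5}

Lex-smallest maximum matching: {(0,10), (1,4), (2,8), (3,9), (6,13), (7,24), (11,25), (22,5)}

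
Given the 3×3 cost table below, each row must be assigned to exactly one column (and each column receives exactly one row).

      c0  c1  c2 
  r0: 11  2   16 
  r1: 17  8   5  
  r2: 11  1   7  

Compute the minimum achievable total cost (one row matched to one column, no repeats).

optimal assignment: row0→col0 (cost 11), row1→col2 (cost 5), row2→col1 (cost 1)
total = 11 + 5 + 1 = 17

Minimum assignment cost: 17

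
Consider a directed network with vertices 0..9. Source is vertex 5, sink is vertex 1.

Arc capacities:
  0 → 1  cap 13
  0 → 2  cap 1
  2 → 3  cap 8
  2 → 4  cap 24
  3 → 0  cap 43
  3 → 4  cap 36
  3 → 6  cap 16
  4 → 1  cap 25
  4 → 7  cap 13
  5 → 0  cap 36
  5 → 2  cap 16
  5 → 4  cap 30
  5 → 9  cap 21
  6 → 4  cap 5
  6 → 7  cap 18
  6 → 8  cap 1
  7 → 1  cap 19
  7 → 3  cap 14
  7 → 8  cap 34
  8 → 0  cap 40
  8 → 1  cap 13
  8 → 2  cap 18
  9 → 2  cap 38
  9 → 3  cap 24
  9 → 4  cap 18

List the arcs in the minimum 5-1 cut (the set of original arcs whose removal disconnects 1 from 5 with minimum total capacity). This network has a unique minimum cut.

Min-cut arcs: {(0,1), (3,6), (4,1), (4,7)} (total capacity 67)

augment #1: 5→0→1 push 13
augment #2: 5→4→1 push 25
augment #3: 5→4→7→1 push 5
augment #4: 5→2→4→7→1 push 8
augment #5: 5→2→3→6→7→1 push 6
augment #6: 5→2→3→6→8→1 push 1
augment #7: 5→2→3→6→7→8→1 push 1
augment #8: 5→9→3→6→7→8→1 push 8
max flow = 67; residual-reachable set from 5 gives S-side
cut edges (S→T): {(0,1), (3,6), (4,1), (4,7)} total cap 67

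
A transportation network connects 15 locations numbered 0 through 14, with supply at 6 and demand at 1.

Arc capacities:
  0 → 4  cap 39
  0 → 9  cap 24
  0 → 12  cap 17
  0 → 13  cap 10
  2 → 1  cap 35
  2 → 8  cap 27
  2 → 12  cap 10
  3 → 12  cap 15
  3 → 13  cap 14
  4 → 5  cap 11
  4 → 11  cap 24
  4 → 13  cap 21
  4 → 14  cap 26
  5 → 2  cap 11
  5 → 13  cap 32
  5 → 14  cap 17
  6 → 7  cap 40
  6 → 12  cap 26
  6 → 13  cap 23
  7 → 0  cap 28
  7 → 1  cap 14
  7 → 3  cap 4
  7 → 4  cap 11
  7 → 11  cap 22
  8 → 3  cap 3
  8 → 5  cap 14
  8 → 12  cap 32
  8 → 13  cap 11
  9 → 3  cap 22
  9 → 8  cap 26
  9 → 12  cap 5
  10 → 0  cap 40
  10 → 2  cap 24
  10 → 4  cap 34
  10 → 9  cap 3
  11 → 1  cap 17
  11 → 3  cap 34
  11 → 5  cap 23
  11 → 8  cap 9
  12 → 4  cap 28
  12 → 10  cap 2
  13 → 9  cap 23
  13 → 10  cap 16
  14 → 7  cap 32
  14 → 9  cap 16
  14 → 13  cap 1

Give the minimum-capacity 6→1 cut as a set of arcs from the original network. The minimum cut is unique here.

augment #1: 6→7→1 push 14
augment #2: 6→7→11→1 push 17
augment #3: 6→12→10→2→1 push 2
augment #4: 6→13→10→2→1 push 16
augment #5: 6→7→4→5→2→1 push 9
augment #6: 6→12→4→5→2→1 push 2
max flow = 60; residual-reachable set from 6 gives S-side
cut edges (S→T): {(5,2), (7,1), (11,1), (12,10), (13,10)} total cap 60

Min-cut arcs: {(5,2), (7,1), (11,1), (12,10), (13,10)} (total capacity 60)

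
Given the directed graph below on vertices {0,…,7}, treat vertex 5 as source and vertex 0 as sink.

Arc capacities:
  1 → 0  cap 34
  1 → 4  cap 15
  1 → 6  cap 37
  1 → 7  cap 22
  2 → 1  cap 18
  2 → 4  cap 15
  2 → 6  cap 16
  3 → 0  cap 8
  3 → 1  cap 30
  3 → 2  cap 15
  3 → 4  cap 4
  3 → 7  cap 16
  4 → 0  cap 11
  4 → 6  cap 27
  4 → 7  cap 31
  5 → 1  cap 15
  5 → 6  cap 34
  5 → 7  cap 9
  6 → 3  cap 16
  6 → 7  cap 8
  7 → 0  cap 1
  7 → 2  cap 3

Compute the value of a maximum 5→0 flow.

Maximum flow value: 35

augment #1: 5→1→0 bottleneck 15, total now 15
augment #2: 5→7→0 bottleneck 1, total now 16
augment #3: 5→6→3→0 bottleneck 8, total now 24
augment #4: 5→6→3→1→0 bottleneck 8, total now 32
augment #5: 5→7→2→1→0 bottleneck 3, total now 35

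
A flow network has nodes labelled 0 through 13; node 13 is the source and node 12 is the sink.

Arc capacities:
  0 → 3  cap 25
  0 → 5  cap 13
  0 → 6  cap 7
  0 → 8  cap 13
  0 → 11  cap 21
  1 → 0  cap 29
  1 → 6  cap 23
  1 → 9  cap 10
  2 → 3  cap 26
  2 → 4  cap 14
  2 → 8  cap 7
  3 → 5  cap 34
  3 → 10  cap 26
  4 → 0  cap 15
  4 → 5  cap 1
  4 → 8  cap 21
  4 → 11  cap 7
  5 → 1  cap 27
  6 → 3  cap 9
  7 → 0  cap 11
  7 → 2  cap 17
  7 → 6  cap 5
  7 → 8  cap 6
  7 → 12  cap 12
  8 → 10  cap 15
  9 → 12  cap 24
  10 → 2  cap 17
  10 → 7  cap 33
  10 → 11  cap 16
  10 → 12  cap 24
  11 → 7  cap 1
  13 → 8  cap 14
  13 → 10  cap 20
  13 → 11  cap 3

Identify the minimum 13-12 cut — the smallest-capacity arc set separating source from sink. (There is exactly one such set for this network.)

augment #1: 13→10→12 push 20
augment #2: 13→8→10→12 push 4
augment #3: 13→11→7→12 push 1
augment #4: 13→8→10→7→12 push 10
max flow = 35; residual-reachable set from 13 gives S-side
cut edges (S→T): {(11,7), (13,8), (13,10)} total cap 35

Min-cut arcs: {(11,7), (13,8), (13,10)} (total capacity 35)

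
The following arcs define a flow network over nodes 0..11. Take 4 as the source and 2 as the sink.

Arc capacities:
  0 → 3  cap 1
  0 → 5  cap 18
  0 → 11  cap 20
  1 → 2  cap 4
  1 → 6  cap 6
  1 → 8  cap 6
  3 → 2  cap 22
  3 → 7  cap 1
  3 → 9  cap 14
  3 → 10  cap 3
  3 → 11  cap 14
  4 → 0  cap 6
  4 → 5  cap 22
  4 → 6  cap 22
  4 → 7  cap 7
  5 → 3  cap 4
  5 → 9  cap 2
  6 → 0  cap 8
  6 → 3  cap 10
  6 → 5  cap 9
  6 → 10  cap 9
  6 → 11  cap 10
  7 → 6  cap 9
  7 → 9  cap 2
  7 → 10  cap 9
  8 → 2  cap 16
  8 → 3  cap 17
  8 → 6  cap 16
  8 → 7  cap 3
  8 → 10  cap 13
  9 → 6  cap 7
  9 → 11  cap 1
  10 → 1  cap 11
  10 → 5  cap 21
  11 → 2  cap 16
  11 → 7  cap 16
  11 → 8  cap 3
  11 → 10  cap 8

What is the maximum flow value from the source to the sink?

augment #1: 4→0→3→2 bottleneck 1, total now 1
augment #2: 4→0→11→2 bottleneck 5, total now 6
augment #3: 4→5→3→2 bottleneck 4, total now 10
augment #4: 4→6→3→2 bottleneck 10, total now 20
augment #5: 4→6→11→2 bottleneck 10, total now 30
augment #6: 4→5→9→11→2 bottleneck 1, total now 31
augment #7: 4→6→10→1→2 bottleneck 2, total now 33
augment #8: 4→7→10→1→2 bottleneck 2, total now 35
augment #9: 4→7→10→1→8→2 bottleneck 5, total now 40
augment #10: 4→5→9→6→0→11→8→2 bottleneck 1, total now 41

Maximum flow value: 41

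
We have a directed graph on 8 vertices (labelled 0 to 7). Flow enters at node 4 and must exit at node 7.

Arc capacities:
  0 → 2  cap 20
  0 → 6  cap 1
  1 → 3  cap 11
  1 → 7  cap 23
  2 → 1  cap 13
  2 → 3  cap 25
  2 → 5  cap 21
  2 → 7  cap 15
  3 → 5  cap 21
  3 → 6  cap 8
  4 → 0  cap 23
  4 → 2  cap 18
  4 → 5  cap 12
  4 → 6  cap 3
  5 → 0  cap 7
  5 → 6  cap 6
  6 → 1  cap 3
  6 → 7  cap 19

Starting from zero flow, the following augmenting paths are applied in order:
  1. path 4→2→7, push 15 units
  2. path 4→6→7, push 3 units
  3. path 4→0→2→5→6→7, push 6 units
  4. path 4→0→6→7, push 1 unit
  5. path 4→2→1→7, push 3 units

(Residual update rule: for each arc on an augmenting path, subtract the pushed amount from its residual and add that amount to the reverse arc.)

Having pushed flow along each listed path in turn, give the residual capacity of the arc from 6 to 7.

after path 1 (4→2→7, push 15): res(6,7)=19
after path 2 (4→6→7, push 3): res(6,7)=16
after path 3 (4→0→2→5→6→7, push 6): res(6,7)=10
after path 4 (4→0→6→7, push 1): res(6,7)=9
after path 5 (4→2→1→7, push 3): res(6,7)=9

Residual capacity of (6,7): 9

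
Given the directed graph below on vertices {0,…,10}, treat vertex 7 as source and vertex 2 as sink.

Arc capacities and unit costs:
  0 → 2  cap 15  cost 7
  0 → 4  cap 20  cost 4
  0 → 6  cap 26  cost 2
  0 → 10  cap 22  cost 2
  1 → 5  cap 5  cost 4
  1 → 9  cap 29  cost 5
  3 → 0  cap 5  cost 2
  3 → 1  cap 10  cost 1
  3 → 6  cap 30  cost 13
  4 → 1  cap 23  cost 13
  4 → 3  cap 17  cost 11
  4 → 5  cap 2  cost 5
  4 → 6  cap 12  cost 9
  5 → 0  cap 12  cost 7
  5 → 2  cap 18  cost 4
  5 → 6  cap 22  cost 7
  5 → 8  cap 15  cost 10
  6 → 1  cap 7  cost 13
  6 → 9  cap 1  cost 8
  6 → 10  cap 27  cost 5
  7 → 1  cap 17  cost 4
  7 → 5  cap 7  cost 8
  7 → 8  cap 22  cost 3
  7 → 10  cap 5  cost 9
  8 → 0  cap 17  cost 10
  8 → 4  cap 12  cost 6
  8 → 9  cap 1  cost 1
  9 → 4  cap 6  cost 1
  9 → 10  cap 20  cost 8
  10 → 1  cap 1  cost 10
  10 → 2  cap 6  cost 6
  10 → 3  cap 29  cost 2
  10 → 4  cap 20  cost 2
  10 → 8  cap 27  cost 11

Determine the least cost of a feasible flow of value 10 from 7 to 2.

Minimum cost for 10 units: 120

shortest-cost path #1: 7→5→2 push 7 @ unit cost 12 (adds 84)
shortest-cost path #2: 7→1→5→2 push 3 @ unit cost 12 (adds 36)
total cost = 120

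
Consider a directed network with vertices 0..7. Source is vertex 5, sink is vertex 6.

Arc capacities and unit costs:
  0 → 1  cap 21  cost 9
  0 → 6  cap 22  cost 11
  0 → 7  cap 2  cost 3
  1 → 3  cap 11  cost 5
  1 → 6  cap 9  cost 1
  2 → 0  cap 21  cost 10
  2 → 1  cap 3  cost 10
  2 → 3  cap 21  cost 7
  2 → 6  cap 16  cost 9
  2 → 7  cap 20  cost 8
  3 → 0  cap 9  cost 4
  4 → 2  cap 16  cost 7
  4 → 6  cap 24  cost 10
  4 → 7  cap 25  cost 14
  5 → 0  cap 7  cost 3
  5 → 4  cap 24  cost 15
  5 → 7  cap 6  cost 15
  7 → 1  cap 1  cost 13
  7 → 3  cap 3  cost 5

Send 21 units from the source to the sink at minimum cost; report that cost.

shortest-cost path #1: 5→0→1→6 push 7 @ unit cost 13 (adds 91)
shortest-cost path #2: 5→4→6 push 14 @ unit cost 25 (adds 350)
total cost = 441

Minimum cost for 21 units: 441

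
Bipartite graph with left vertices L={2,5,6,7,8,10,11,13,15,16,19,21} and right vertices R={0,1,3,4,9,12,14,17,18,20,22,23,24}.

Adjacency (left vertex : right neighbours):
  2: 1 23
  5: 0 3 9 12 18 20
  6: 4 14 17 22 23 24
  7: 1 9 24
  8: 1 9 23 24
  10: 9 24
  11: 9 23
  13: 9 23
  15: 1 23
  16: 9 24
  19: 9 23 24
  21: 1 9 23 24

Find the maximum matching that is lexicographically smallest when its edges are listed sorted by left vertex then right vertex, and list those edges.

Lex-smallest maximum matching: {(2,1), (5,0), (6,4), (7,9), (8,23), (10,24)}

|M| = 6 (so the lex-smallest maximum matching has 6 edges)
process left vertices in ascending order; for each, take the smallest-labelled available neighbour that still permits 6 edges overall, or leave it unmatched if none does
lex-smallest matching: {2-1, 5-0, 6-4, 7-9, 8-23, 10-24}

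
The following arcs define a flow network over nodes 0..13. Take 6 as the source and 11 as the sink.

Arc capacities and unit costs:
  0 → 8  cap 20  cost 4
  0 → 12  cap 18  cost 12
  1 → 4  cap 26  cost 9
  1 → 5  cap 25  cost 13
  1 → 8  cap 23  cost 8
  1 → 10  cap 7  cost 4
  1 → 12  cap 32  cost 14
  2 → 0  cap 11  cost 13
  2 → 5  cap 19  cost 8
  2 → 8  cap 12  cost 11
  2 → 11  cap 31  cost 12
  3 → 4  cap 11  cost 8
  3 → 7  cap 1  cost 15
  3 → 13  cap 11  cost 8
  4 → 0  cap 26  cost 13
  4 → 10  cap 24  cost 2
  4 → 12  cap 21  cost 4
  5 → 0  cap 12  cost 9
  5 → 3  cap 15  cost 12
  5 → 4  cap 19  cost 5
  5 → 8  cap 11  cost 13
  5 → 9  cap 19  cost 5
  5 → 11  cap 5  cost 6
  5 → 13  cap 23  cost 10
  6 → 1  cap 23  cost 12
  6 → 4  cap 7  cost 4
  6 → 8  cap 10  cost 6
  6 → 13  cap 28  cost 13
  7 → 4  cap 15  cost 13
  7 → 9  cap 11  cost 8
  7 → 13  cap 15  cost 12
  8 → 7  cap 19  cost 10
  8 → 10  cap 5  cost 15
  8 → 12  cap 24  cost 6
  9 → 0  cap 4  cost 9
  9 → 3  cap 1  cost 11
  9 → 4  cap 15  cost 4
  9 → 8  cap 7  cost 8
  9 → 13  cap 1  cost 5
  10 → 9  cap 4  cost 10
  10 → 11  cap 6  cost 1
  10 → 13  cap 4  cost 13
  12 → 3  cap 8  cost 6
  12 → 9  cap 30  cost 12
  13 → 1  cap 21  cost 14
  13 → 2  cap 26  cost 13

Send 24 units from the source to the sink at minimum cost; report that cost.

Minimum cost for 24 units: 691

shortest-cost path #1: 6→4→10→11 push 6 @ unit cost 7 (adds 42)
shortest-cost path #2: 6→1→5→11 push 5 @ unit cost 31 (adds 155)
shortest-cost path #3: 6→13→2→11 push 13 @ unit cost 38 (adds 494)
total cost = 691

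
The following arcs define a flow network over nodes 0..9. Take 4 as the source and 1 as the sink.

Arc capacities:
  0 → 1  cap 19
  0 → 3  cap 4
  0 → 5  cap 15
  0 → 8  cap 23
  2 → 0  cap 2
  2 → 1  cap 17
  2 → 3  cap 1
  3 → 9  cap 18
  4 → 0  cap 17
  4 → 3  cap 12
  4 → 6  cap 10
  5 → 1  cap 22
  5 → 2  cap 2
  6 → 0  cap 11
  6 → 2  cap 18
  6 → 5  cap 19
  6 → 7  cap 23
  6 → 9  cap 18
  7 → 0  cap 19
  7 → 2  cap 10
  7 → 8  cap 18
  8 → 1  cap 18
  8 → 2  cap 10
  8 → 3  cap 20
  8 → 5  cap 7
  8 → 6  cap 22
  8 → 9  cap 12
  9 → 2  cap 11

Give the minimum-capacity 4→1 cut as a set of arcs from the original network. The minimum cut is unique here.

Min-cut arcs: {(4,0), (4,6), (9,2)} (total capacity 38)

augment #1: 4→0→1 push 17
augment #2: 4→6→0→1 push 2
augment #3: 4→6→2→1 push 8
augment #4: 4→3→9→2→1 push 9
augment #5: 4→3→9→2→0→5→1 push 2
max flow = 38; residual-reachable set from 4 gives S-side
cut edges (S→T): {(4,0), (4,6), (9,2)} total cap 38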